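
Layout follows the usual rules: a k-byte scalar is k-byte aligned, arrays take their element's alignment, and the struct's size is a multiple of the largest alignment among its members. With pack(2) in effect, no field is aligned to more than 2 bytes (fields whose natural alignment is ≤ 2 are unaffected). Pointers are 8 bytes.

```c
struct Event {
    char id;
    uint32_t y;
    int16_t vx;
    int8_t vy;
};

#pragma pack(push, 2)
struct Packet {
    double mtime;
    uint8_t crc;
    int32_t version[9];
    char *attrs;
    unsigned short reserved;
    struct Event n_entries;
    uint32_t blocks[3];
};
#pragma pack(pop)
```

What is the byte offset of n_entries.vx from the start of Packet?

64

Event: id at 0 (size 1, align 1) → ends 1; pad 3 to align 4 for y; y at 4 (size 4, align 4) → ends 8; vx at 8 (size 2, align 2) → ends 10; vy at 10 (size 1, align 1) → ends 11; tail pad 1 to reach multiple of 4; total 12 bytes, alignment 4
mtime at 0 (size 8, align 2) → ends 8
crc at 8 (size 1, align 1) → ends 9
pad 1 to align 2 for version
version at 10 (size 36, align 2) → ends 46
attrs at 46 (size 8, align 2) → ends 54
reserved at 54 (size 2, align 2) → ends 56
n_entries at 56 (size 12, align 2) → ends 68
within Event: vx at 8
56 + 8 = 64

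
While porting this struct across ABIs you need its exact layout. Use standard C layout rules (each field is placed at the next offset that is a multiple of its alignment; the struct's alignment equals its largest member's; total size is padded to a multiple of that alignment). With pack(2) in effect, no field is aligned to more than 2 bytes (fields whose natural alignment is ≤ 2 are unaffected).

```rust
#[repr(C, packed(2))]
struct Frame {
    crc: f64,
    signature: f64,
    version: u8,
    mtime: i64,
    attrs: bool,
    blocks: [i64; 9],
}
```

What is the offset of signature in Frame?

8

crc at 0 (size 8, align 2) → ends 8
signature at 8 (size 8, align 2) → ends 16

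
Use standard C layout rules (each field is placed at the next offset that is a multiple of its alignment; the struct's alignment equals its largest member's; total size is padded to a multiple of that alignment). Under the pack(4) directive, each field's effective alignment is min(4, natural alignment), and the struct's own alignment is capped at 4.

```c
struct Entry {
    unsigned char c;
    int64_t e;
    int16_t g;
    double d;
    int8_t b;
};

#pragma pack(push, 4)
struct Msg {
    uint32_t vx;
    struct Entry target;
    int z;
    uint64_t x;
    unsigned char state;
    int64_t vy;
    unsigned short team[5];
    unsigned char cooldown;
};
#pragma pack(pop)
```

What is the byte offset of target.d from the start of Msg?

28

Entry: c at 0 (size 1, align 1) → ends 1; pad 7 to align 8 for e; e at 8 (size 8, align 8) → ends 16; g at 16 (size 2, align 2) → ends 18; pad 6 to align 8 for d; d at 24 (size 8, align 8) → ends 32; b at 32 (size 1, align 1) → ends 33; tail pad 7 to reach multiple of 8; total 40 bytes, alignment 8
vx at 0 (size 4, align 4) → ends 4
target at 4 (size 40, align 4) → ends 44
within Entry: d at 24
4 + 24 = 28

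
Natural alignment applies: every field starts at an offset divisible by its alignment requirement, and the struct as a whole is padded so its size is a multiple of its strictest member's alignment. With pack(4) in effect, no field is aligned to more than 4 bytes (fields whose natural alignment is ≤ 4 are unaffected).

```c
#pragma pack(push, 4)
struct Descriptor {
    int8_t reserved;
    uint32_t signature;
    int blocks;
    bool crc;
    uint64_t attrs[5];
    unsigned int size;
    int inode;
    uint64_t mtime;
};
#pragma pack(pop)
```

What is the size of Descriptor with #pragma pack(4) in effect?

72

0..1  reserved  (1B, 1-aligned)
1..4  -- padding (3B)
4..8  signature  (4B, 4-aligned)
8..12  blocks  (4B, 4-aligned)
12..13  crc  (1B, 1-aligned)
13..16  -- padding (3B)
16..56  attrs  (40B, 4-aligned)
56..60  size  (4B, 4-aligned)
60..64  inode  (4B, 4-aligned)
64..72  mtime  (8B, 4-aligned)
sizeof = 72, alignof = 4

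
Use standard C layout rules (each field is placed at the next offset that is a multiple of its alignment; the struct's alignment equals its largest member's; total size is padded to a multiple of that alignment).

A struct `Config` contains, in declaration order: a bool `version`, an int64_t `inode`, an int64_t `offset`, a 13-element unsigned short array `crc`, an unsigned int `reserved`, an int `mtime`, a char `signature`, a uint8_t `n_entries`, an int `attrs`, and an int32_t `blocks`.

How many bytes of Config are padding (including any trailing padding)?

0..1  version  (1B, 1-aligned)
1..8  -- padding (7B)
8..16  inode  (8B, 8-aligned)
16..24  offset  (8B, 8-aligned)
24..50  crc  (26B, 2-aligned)
50..52  -- padding (2B)
52..56  reserved  (4B, 4-aligned)
56..60  mtime  (4B, 4-aligned)
60..61  signature  (1B, 1-aligned)
61..62  n_entries  (1B, 1-aligned)
62..64  -- padding (2B)
64..68  attrs  (4B, 4-aligned)
68..72  blocks  (4B, 4-aligned)
sizeof = 72, alignof = 8
data bytes 61, size 72 → padding 11

11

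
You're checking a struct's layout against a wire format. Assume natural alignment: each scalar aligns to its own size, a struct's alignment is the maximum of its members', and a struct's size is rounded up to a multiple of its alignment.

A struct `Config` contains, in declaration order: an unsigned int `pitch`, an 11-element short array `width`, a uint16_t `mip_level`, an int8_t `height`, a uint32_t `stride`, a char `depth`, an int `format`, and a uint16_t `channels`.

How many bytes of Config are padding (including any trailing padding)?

pitch at 0 (size 4, align 4) → ends 4
width at 4 (size 22, align 2) → ends 26
mip_level at 26 (size 2, align 2) → ends 28
height at 28 (size 1, align 1) → ends 29
pad 3 to align 4 for stride
stride at 32 (size 4, align 4) → ends 36
depth at 36 (size 1, align 1) → ends 37
pad 3 to align 4 for format
format at 40 (size 4, align 4) → ends 44
channels at 44 (size 2, align 2) → ends 46
tail pad 2 to reach multiple of 4
total 48 bytes, alignment 4
data bytes 40, size 48 → padding 8

8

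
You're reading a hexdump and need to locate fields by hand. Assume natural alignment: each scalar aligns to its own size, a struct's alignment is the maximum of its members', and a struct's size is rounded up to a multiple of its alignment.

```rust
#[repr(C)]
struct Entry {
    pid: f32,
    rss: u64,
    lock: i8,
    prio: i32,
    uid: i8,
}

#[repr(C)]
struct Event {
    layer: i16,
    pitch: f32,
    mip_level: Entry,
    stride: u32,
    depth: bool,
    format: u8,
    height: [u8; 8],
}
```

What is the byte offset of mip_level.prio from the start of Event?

Entry: 0..4  pid  (4B, 4-aligned); 4..8  -- padding (4B); 8..16  rss  (8B, 8-aligned); 16..17  lock  (1B, 1-aligned); 17..20  -- padding (3B); 20..24  prio  (4B, 4-aligned); 24..25  uid  (1B, 1-aligned); 25..32  -- tail padding (7B); sizeof = 32, alignof = 8
0..2  layer  (2B, 2-aligned)
2..4  -- padding (2B)
4..8  pitch  (4B, 4-aligned)
8..40  mip_level  (32B, 8-aligned)
within Entry: prio at 20
8 + 20 = 28

28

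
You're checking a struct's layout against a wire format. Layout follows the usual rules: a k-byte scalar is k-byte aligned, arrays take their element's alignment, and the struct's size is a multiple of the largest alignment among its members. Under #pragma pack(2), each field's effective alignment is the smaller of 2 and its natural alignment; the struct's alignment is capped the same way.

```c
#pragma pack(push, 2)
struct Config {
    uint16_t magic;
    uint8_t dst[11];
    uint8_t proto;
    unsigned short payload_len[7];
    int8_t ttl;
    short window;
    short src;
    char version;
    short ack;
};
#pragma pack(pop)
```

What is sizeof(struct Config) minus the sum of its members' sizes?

2

@0: magic [2B, align 2] → 2
@2: dst [11B, align 1] → 13
@13: proto [1B, align 1] → 14
@14: payload_len [14B, align 2] → 28
@28: ttl [1B, align 1] → 29
+1 pad (align 2)
@30: window [2B, align 2] → 32
@32: src [2B, align 2] → 34
@34: version [1B, align 1] → 35
+1 pad (align 2)
@36: ack [2B, align 2] → 38
size 38, align 2
data bytes 36, size 38 → padding 2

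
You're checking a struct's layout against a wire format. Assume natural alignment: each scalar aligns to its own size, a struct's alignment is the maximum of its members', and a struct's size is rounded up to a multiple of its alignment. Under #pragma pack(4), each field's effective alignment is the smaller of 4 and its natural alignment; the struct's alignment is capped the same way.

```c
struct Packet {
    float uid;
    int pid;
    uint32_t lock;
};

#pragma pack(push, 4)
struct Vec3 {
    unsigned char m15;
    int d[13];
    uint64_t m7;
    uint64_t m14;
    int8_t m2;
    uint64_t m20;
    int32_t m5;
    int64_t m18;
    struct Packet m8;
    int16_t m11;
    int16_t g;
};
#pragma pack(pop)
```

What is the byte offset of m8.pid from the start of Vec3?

Packet: 0..4  uid  (4B, 4-aligned); 4..8  pid  (4B, 4-aligned); 8..12  lock  (4B, 4-aligned); sizeof = 12, alignof = 4
0..1  m15  (1B, 1-aligned)
1..4  -- padding (3B)
4..56  d  (52B, 4-aligned)
56..64  m7  (8B, 4-aligned)
64..72  m14  (8B, 4-aligned)
72..73  m2  (1B, 1-aligned)
73..76  -- padding (3B)
76..84  m20  (8B, 4-aligned)
84..88  m5  (4B, 4-aligned)
88..96  m18  (8B, 4-aligned)
96..108  m8  (12B, 4-aligned)
within Packet: pid at 4
96 + 4 = 100

100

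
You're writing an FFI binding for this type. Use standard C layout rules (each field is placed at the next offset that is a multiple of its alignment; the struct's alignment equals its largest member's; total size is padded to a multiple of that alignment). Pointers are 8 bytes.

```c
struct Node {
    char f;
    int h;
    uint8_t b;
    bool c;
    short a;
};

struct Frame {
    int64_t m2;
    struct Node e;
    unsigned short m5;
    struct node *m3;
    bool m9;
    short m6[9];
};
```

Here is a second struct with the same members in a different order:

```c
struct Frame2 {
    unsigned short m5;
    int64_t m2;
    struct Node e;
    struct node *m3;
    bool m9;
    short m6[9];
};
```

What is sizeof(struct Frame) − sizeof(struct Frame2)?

Node: f at 0 (size 1, align 1) → ends 1; pad 3 to align 4 for h; h at 4 (size 4, align 4) → ends 8; b at 8 (size 1, align 1) → ends 9; c at 9 (size 1, align 1) → ends 10; a at 10 (size 2, align 2) → ends 12; total 12 bytes, alignment 4
m2 at 0 (size 8, align 8) → ends 8
e at 8 (size 12, align 4) → ends 20
m5 at 20 (size 2, align 2) → ends 22
pad 2 to align 8 for m3
m3 at 24 (size 8, align 8) → ends 32
m9 at 32 (size 1, align 1) → ends 33
pad 1 to align 2 for m6
m6 at 34 (size 18, align 2) → ends 52
tail pad 4 to reach multiple of 8
total 56 bytes, alignment 8
— Frame2 —
m5 at 0 (size 2, align 2) → ends 2
pad 6 to align 8 for m2
m2 at 8 (size 8, align 8) → ends 16
e at 16 (size 12, align 4) → ends 28
pad 4 to align 8 for m3
m3 at 32 (size 8, align 8) → ends 40
m9 at 40 (size 1, align 1) → ends 41
pad 1 to align 2 for m6
m6 at 42 (size 18, align 2) → ends 60
tail pad 4 to reach multiple of 8
total 64 bytes, alignment 8
56 − 64 = -8

-8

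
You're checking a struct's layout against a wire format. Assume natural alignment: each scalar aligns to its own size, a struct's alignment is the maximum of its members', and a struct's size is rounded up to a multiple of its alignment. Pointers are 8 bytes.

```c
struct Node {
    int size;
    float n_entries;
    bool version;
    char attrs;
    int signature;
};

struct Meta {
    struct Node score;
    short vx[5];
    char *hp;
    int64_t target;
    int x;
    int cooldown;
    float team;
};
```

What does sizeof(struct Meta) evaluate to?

Node: size at 0 (size 4, align 4) → ends 4; n_entries at 4 (size 4, align 4) → ends 8; version at 8 (size 1, align 1) → ends 9; attrs at 9 (size 1, align 1) → ends 10; pad 2 to align 4 for signature; signature at 12 (size 4, align 4) → ends 16; total 16 bytes, alignment 4
score at 0 (size 16, align 4) → ends 16
vx at 16 (size 10, align 2) → ends 26
pad 6 to align 8 for hp
hp at 32 (size 8, align 8) → ends 40
target at 40 (size 8, align 8) → ends 48
x at 48 (size 4, align 4) → ends 52
cooldown at 52 (size 4, align 4) → ends 56
team at 56 (size 4, align 4) → ends 60
tail pad 4 to reach multiple of 8
total 64 bytes, alignment 8

64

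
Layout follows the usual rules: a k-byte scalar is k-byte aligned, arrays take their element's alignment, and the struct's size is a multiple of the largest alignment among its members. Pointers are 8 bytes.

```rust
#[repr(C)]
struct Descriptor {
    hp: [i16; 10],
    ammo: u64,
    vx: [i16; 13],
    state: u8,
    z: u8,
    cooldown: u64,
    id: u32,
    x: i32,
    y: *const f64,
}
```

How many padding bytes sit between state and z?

0..20  hp  (20B, 2-aligned)
20..24  -- padding (4B)
24..32  ammo  (8B, 8-aligned)
32..58  vx  (26B, 2-aligned)
58..59  state  (1B, 1-aligned)
59..60  z  (1B, 1-aligned)

0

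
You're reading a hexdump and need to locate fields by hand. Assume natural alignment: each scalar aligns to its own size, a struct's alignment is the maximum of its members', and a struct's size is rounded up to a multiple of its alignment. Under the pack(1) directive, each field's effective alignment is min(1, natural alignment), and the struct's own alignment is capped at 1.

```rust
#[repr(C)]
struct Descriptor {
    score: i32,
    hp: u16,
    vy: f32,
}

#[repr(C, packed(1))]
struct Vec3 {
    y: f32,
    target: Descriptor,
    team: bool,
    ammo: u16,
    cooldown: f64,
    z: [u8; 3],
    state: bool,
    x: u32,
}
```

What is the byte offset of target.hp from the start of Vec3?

8

Descriptor: @0: score [4B, align 4] → 4; @4: hp [2B, align 2] → 6; +2 pad (align 4); @8: vy [4B, align 4] → 12; size 12, align 4
@0: y [4B, align 1] → 4
@4: target [12B, align 1] → 16
within Descriptor: hp at 4
4 + 4 = 8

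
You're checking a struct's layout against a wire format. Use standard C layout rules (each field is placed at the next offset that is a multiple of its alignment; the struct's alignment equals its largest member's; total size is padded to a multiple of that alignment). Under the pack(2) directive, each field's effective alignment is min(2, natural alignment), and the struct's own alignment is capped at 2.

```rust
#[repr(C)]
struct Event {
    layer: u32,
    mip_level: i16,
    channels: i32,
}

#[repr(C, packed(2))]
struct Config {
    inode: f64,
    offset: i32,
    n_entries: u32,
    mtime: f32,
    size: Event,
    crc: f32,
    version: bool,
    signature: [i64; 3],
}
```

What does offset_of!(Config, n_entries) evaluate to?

12

Event: layer at 0 (size 4, align 4) → ends 4; mip_level at 4 (size 2, align 2) → ends 6; pad 2 to align 4 for channels; channels at 8 (size 4, align 4) → ends 12; total 12 bytes, alignment 4
inode at 0 (size 8, align 2) → ends 8
offset at 8 (size 4, align 2) → ends 12
n_entries at 12 (size 4, align 2) → ends 16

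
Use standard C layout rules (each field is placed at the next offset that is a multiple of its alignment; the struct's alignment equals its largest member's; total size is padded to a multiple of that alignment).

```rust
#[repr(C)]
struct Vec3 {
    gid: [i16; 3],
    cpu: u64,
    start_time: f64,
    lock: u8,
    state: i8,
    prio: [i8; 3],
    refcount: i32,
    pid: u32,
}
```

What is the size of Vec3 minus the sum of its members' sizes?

@0: gid [6B, align 2] → 6
+2 pad (align 8)
@8: cpu [8B, align 8] → 16
@16: start_time [8B, align 8] → 24
@24: lock [1B, align 1] → 25
@25: state [1B, align 1] → 26
@26: prio [3B, align 1] → 29
+3 pad (align 4)
@32: refcount [4B, align 4] → 36
@36: pid [4B, align 4] → 40
size 40, align 8
data bytes 35, size 40 → padding 5

5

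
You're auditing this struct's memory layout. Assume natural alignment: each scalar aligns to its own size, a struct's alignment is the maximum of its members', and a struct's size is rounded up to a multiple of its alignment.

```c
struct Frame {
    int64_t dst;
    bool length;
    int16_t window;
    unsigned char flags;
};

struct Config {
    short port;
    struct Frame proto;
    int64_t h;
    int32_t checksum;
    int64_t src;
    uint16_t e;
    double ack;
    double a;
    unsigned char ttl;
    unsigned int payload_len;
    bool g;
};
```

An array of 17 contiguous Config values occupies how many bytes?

1496

Frame: dst at 0 (size 8, align 8) → ends 8; length at 8 (size 1, align 1) → ends 9; pad 1 to align 2 for window; window at 10 (size 2, align 2) → ends 12; flags at 12 (size 1, align 1) → ends 13; tail pad 3 to reach multiple of 8; total 16 bytes, alignment 8
port at 0 (size 2, align 2) → ends 2
pad 6 to align 8 for proto
proto at 8 (size 16, align 8) → ends 24
h at 24 (size 8, align 8) → ends 32
checksum at 32 (size 4, align 4) → ends 36
pad 4 to align 8 for src
src at 40 (size 8, align 8) → ends 48
e at 48 (size 2, align 2) → ends 50
pad 6 to align 8 for ack
ack at 56 (size 8, align 8) → ends 64
a at 64 (size 8, align 8) → ends 72
ttl at 72 (size 1, align 1) → ends 73
pad 3 to align 4 for payload_len
payload_len at 76 (size 4, align 4) → ends 80
g at 80 (size 1, align 1) → ends 81
tail pad 7 to reach multiple of 8
total 88 bytes, alignment 8
array of 17: 17 × 88 = 1496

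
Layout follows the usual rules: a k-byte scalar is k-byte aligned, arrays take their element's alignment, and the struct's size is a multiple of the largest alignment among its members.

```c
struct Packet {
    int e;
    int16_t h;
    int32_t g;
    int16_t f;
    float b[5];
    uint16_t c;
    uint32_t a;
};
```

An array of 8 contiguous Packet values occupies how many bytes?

352

e at 0 (size 4, align 4) → ends 4
h at 4 (size 2, align 2) → ends 6
pad 2 to align 4 for g
g at 8 (size 4, align 4) → ends 12
f at 12 (size 2, align 2) → ends 14
pad 2 to align 4 for b
b at 16 (size 20, align 4) → ends 36
c at 36 (size 2, align 2) → ends 38
pad 2 to align 4 for a
a at 40 (size 4, align 4) → ends 44
total 44 bytes, alignment 4
array of 8: 8 × 44 = 352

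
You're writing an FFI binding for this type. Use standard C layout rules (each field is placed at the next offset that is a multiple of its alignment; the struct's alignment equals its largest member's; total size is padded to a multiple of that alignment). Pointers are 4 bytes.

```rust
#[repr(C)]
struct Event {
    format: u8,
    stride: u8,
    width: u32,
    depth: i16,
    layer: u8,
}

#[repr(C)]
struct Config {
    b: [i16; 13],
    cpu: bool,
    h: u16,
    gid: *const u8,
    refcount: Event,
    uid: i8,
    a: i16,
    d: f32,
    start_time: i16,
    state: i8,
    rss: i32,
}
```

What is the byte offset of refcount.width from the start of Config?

40

Event: 0..1  format  (1B, 1-aligned); 1..2  stride  (1B, 1-aligned); 2..4  -- padding (2B); 4..8  width  (4B, 4-aligned); 8..10  depth  (2B, 2-aligned); 10..11  layer  (1B, 1-aligned); 11..12  -- tail padding (1B); sizeof = 12, alignof = 4
0..26  b  (26B, 2-aligned)
26..27  cpu  (1B, 1-aligned)
27..28  -- padding (1B)
28..30  h  (2B, 2-aligned)
30..32  -- padding (2B)
32..36  gid  (4B, 4-aligned)
36..48  refcount  (12B, 4-aligned)
within Event: width at 4
36 + 4 = 40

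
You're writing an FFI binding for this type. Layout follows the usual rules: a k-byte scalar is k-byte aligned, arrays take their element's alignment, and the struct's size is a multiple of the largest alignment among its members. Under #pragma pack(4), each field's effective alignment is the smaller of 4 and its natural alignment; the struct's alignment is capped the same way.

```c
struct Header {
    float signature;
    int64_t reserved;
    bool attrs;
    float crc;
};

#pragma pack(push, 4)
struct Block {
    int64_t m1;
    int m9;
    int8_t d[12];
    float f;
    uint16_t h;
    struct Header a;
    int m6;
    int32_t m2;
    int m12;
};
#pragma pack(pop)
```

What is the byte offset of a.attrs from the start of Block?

Header: 0..4  signature  (4B, 4-aligned); 4..8  -- padding (4B); 8..16  reserved  (8B, 8-aligned); 16..17  attrs  (1B, 1-aligned); 17..20  -- padding (3B); 20..24  crc  (4B, 4-aligned); sizeof = 24, alignof = 8
0..8  m1  (8B, 4-aligned)
8..12  m9  (4B, 4-aligned)
12..24  d  (12B, 1-aligned)
24..28  f  (4B, 4-aligned)
28..30  h  (2B, 2-aligned)
30..32  -- padding (2B)
32..56  a  (24B, 4-aligned)
within Header: attrs at 16
32 + 16 = 48

48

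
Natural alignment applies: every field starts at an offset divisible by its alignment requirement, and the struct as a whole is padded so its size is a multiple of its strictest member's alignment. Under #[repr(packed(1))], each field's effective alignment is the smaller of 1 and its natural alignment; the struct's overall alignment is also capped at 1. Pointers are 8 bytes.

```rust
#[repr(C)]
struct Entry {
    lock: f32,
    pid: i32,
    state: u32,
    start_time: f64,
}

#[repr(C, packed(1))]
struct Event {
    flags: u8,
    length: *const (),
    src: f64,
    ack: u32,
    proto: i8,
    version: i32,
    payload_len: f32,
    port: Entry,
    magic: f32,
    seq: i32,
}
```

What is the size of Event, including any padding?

62 bytes

Entry: @0: lock [4B, align 4] → 4; @4: pid [4B, align 4] → 8; @8: state [4B, align 4] → 12; +4 pad (align 8); @16: start_time [8B, align 8] → 24; size 24, align 8
@0: flags [1B, align 1] → 1
@1: length [8B, align 1] → 9
@9: src [8B, align 1] → 17
@17: ack [4B, align 1] → 21
@21: proto [1B, align 1] → 22
@22: version [4B, align 1] → 26
@26: payload_len [4B, align 1] → 30
@30: port [24B, align 1] → 54
@54: magic [4B, align 1] → 58
@58: seq [4B, align 1] → 62
size 62, align 1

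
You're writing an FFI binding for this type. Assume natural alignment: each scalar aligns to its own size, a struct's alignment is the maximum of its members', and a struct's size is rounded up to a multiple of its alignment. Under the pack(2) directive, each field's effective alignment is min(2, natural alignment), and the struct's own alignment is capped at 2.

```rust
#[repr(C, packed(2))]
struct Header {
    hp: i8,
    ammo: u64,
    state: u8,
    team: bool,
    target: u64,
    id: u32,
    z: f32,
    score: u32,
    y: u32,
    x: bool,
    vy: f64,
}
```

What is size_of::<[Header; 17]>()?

782

@0: hp [1B, align 1] → 1
+1 pad (align 2)
@2: ammo [8B, align 2] → 10
@10: state [1B, align 1] → 11
@11: team [1B, align 1] → 12
@12: target [8B, align 2] → 20
@20: id [4B, align 2] → 24
@24: z [4B, align 2] → 28
@28: score [4B, align 2] → 32
@32: y [4B, align 2] → 36
@36: x [1B, align 1] → 37
+1 pad (align 2)
@38: vy [8B, align 2] → 46
size 46, align 2
array of 17: 17 × 46 = 782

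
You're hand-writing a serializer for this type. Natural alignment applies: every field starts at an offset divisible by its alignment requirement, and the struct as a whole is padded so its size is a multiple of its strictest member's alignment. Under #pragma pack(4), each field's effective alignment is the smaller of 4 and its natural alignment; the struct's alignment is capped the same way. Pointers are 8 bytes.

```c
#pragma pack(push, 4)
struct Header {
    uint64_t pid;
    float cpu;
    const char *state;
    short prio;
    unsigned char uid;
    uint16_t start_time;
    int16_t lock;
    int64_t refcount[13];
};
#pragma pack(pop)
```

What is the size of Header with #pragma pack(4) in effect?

@0: pid [8B, align 4] → 8
@8: cpu [4B, align 4] → 12
@12: state [8B, align 4] → 20
@20: prio [2B, align 2] → 22
@22: uid [1B, align 1] → 23
+1 pad (align 2)
@24: start_time [2B, align 2] → 26
@26: lock [2B, align 2] → 28
@28: refcount [104B, align 4] → 132
size 132, align 4

132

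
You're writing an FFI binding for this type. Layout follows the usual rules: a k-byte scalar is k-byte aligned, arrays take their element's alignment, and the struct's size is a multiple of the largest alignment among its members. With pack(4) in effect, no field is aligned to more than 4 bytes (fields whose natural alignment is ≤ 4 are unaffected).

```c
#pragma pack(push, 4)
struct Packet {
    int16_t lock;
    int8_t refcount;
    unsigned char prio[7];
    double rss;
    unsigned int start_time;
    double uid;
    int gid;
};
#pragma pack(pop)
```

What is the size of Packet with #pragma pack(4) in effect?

lock at 0 (size 2, align 2) → ends 2
refcount at 2 (size 1, align 1) → ends 3
prio at 3 (size 7, align 1) → ends 10
pad 2 to align 4 for rss
rss at 12 (size 8, align 4) → ends 20
start_time at 20 (size 4, align 4) → ends 24
uid at 24 (size 8, align 4) → ends 32
gid at 32 (size 4, align 4) → ends 36
total 36 bytes, alignment 4

36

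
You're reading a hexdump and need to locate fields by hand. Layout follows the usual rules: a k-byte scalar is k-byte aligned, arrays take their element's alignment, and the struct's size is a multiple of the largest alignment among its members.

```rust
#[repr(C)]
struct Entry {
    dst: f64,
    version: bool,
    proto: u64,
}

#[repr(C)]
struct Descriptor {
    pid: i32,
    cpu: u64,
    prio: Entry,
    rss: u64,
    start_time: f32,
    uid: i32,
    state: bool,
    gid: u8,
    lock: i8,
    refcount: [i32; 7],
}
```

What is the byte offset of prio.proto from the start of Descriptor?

Entry: @0: dst [8B, align 8] → 8; @8: version [1B, align 1] → 9; +7 pad (align 8); @16: proto [8B, align 8] → 24; size 24, align 8
@0: pid [4B, align 4] → 4
+4 pad (align 8)
@8: cpu [8B, align 8] → 16
@16: prio [24B, align 8] → 40
within Entry: proto at 16
16 + 16 = 32

32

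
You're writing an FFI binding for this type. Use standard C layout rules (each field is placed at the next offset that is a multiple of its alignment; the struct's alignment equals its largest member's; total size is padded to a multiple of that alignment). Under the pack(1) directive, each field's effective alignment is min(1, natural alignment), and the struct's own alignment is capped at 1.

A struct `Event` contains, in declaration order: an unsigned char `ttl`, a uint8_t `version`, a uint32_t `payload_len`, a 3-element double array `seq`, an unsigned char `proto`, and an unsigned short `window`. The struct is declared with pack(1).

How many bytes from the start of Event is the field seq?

6

ttl at 0 (size 1, align 1) → ends 1
version at 1 (size 1, align 1) → ends 2
payload_len at 2 (size 4, align 1) → ends 6
seq at 6 (size 24, align 1) → ends 30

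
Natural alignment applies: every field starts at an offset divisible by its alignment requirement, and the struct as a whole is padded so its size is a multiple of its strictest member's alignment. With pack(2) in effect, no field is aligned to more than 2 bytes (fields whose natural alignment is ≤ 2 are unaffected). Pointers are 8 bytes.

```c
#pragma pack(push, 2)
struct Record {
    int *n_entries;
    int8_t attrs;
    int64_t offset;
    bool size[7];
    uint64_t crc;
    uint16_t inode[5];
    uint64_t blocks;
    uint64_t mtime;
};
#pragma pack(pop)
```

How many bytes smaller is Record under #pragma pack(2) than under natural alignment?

12

natural layout:
  n_entries at 0 (size 8, align 8) → ends 8
  attrs at 8 (size 1, align 1) → ends 9
  pad 7 to align 8 for offset
  offset at 16 (size 8, align 8) → ends 24
  size at 24 (size 7, align 1) → ends 31
  pad 1 to align 8 for crc
  crc at 32 (size 8, align 8) → ends 40
  inode at 40 (size 10, align 2) → ends 50
  pad 6 to align 8 for blocks
  blocks at 56 (size 8, align 8) → ends 64
  mtime at 64 (size 8, align 8) → ends 72
  total 72 bytes, alignment 8
packed(2) layout:
  n_entries at 0 (size 8, align 2) → ends 8
  attrs at 8 (size 1, align 1) → ends 9
  pad 1 to align 2 for offset
  offset at 10 (size 8, align 2) → ends 18
  size at 18 (size 7, align 1) → ends 25
  pad 1 to align 2 for crc
  crc at 26 (size 8, align 2) → ends 34
  inode at 34 (size 10, align 2) → ends 44
  blocks at 44 (size 8, align 2) → ends 52
  mtime at 52 (size 8, align 2) → ends 60
  total 60 bytes, alignment 2
72 − 60 = 12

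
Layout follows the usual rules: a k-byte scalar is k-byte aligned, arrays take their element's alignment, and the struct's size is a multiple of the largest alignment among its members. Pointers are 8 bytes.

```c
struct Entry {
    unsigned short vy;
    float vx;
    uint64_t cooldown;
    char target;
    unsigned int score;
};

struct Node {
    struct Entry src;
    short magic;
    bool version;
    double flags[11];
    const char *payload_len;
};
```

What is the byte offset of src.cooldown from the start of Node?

Entry: 0..2  vy  (2B, 2-aligned); 2..4  -- padding (2B); 4..8  vx  (4B, 4-aligned); 8..16  cooldown  (8B, 8-aligned); 16..17  target  (1B, 1-aligned); 17..20  -- padding (3B); 20..24  score  (4B, 4-aligned); sizeof = 24, alignof = 8
0..24  src  (24B, 8-aligned)
within Entry: cooldown at 8
0 + 8 = 8

8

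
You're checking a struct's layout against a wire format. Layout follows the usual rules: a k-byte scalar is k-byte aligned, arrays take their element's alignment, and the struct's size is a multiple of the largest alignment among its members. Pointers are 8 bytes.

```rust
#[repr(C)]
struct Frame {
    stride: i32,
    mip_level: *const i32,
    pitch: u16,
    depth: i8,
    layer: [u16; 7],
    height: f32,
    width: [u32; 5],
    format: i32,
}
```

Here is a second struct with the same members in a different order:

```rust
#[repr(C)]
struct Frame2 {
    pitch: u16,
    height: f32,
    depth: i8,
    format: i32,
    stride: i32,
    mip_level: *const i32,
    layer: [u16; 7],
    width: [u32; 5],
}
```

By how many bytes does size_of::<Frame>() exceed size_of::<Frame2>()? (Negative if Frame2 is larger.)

stride at 0 (size 4, align 4) → ends 4
pad 4 to align 8 for mip_level
mip_level at 8 (size 8, align 8) → ends 16
pitch at 16 (size 2, align 2) → ends 18
depth at 18 (size 1, align 1) → ends 19
pad 1 to align 2 for layer
layer at 20 (size 14, align 2) → ends 34
pad 2 to align 4 for height
height at 36 (size 4, align 4) → ends 40
width at 40 (size 20, align 4) → ends 60
format at 60 (size 4, align 4) → ends 64
total 64 bytes, alignment 8
— Frame2 —
pitch at 0 (size 2, align 2) → ends 2
pad 2 to align 4 for height
height at 4 (size 4, align 4) → ends 8
depth at 8 (size 1, align 1) → ends 9
pad 3 to align 4 for format
format at 12 (size 4, align 4) → ends 16
stride at 16 (size 4, align 4) → ends 20
pad 4 to align 8 for mip_level
mip_level at 24 (size 8, align 8) → ends 32
layer at 32 (size 14, align 2) → ends 46
pad 2 to align 4 for width
width at 48 (size 20, align 4) → ends 68
tail pad 4 to reach multiple of 8
total 72 bytes, alignment 8
64 − 72 = -8

-8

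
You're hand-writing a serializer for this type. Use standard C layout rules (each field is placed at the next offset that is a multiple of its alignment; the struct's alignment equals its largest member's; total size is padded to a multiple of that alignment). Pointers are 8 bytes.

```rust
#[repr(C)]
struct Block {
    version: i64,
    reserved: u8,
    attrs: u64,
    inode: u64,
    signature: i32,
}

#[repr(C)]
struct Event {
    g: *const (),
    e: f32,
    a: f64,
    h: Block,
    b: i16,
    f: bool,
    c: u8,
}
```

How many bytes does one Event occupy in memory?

Block: @0: version [8B, align 8] → 8; @8: reserved [1B, align 1] → 9; +7 pad (align 8); @16: attrs [8B, align 8] → 24; @24: inode [8B, align 8] → 32; @32: signature [4B, align 4] → 36; +4 tail pad (align 8); size 40, align 8
@0: g [8B, align 8] → 8
@8: e [4B, align 4] → 12
+4 pad (align 8)
@16: a [8B, align 8] → 24
@24: h [40B, align 8] → 64
@64: b [2B, align 2] → 66
@66: f [1B, align 1] → 67
@67: c [1B, align 1] → 68
+4 tail pad (align 8)
size 72, align 8

72 bytes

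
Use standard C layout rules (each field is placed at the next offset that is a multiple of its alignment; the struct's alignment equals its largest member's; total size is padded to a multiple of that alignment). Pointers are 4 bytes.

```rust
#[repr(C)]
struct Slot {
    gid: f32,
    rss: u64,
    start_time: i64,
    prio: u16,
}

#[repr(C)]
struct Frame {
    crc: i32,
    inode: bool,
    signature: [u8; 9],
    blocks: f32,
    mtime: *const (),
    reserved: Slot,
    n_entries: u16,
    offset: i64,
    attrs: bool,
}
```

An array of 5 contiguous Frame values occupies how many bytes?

400

Slot: 0..4  gid  (4B, 4-aligned); 4..8  -- padding (4B); 8..16  rss  (8B, 8-aligned); 16..24  start_time  (8B, 8-aligned); 24..26  prio  (2B, 2-aligned); 26..32  -- tail padding (6B); sizeof = 32, alignof = 8
0..4  crc  (4B, 4-aligned)
4..5  inode  (1B, 1-aligned)
5..14  signature  (9B, 1-aligned)
14..16  -- padding (2B)
16..20  blocks  (4B, 4-aligned)
20..24  mtime  (4B, 4-aligned)
24..56  reserved  (32B, 8-aligned)
56..58  n_entries  (2B, 2-aligned)
58..64  -- padding (6B)
64..72  offset  (8B, 8-aligned)
72..73  attrs  (1B, 1-aligned)
73..80  -- tail padding (7B)
sizeof = 80, alignof = 8
array of 5: 5 × 80 = 400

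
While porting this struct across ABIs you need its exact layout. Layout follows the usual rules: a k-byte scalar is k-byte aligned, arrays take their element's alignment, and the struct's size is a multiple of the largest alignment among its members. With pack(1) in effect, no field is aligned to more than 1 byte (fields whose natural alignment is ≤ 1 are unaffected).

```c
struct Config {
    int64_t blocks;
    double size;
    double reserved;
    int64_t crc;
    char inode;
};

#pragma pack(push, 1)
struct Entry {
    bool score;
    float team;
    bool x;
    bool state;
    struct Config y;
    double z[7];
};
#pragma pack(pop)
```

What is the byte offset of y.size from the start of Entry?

15

Config: @0: blocks [8B, align 8] → 8; @8: size [8B, align 8] → 16; @16: reserved [8B, align 8] → 24; @24: crc [8B, align 8] → 32; @32: inode [1B, align 1] → 33; +7 tail pad (align 8); size 40, align 8
@0: score [1B, align 1] → 1
@1: team [4B, align 1] → 5
@5: x [1B, align 1] → 6
@6: state [1B, align 1] → 7
@7: y [40B, align 1] → 47
within Config: size at 8
7 + 8 = 15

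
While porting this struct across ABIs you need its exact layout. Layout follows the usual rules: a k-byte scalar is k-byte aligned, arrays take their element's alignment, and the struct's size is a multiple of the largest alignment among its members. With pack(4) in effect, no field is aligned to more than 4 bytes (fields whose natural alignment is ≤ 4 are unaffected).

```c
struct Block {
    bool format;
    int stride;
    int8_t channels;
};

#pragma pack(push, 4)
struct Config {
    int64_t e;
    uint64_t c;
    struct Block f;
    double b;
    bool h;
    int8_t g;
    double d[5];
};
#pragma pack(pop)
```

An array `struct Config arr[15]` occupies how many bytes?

1200

Block: 0..1  format  (1B, 1-aligned); 1..4  -- padding (3B); 4..8  stride  (4B, 4-aligned); 8..9  channels  (1B, 1-aligned); 9..12  -- tail padding (3B); sizeof = 12, alignof = 4
0..8  e  (8B, 4-aligned)
8..16  c  (8B, 4-aligned)
16..28  f  (12B, 4-aligned)
28..36  b  (8B, 4-aligned)
36..37  h  (1B, 1-aligned)
37..38  g  (1B, 1-aligned)
38..40  -- padding (2B)
40..80  d  (40B, 4-aligned)
sizeof = 80, alignof = 4
array of 15: 15 × 80 = 1200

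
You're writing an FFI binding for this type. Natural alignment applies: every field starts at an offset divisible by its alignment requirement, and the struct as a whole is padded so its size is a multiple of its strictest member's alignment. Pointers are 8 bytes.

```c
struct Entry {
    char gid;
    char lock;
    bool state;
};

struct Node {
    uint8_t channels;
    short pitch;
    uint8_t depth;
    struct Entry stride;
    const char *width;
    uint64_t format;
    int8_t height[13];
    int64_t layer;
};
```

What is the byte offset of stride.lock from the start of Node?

6

Entry: gid at 0 (size 1, align 1) → ends 1; lock at 1 (size 1, align 1) → ends 2; state at 2 (size 1, align 1) → ends 3; total 3 bytes, alignment 1
channels at 0 (size 1, align 1) → ends 1
pad 1 to align 2 for pitch
pitch at 2 (size 2, align 2) → ends 4
depth at 4 (size 1, align 1) → ends 5
stride at 5 (size 3, align 1) → ends 8
within Entry: lock at 1
5 + 1 = 6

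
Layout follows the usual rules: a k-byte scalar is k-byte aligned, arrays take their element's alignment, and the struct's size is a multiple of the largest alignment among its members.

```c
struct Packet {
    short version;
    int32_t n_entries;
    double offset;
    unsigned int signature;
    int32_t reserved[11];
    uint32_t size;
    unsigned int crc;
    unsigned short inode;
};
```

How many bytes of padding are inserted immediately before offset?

0

0..2  version  (2B, 2-aligned)
2..4  -- padding (2B)
4..8  n_entries  (4B, 4-aligned)
8..16  offset  (8B, 8-aligned)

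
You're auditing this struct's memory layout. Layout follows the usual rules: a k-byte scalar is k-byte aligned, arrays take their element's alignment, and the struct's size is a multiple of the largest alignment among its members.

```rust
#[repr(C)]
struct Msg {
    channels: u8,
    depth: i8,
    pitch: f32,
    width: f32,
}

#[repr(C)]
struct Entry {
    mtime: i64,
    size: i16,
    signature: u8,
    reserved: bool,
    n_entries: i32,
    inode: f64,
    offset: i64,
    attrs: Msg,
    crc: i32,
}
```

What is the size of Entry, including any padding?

Msg: @0: channels [1B, align 1] → 1; @1: depth [1B, align 1] → 2; +2 pad (align 4); @4: pitch [4B, align 4] → 8; @8: width [4B, align 4] → 12; size 12, align 4
@0: mtime [8B, align 8] → 8
@8: size [2B, align 2] → 10
@10: signature [1B, align 1] → 11
@11: reserved [1B, align 1] → 12
@12: n_entries [4B, align 4] → 16
@16: inode [8B, align 8] → 24
@24: offset [8B, align 8] → 32
@32: attrs [12B, align 4] → 44
@44: crc [4B, align 4] → 48
size 48, align 8

48 bytes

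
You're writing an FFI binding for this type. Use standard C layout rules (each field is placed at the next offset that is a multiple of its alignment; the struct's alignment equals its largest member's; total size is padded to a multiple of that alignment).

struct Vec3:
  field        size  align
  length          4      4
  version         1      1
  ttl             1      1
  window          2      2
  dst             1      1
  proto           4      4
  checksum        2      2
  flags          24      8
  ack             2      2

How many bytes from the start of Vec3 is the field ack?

@0: length [4B, align 4] → 4
@4: version [1B, align 1] → 5
@5: ttl [1B, align 1] → 6
@6: window [2B, align 2] → 8
@8: dst [1B, align 1] → 9
+3 pad (align 4)
@12: proto [4B, align 4] → 16
@16: checksum [2B, align 2] → 18
+6 pad (align 8)
@24: flags [24B, align 8] → 48
@48: ack [2B, align 2] → 50

48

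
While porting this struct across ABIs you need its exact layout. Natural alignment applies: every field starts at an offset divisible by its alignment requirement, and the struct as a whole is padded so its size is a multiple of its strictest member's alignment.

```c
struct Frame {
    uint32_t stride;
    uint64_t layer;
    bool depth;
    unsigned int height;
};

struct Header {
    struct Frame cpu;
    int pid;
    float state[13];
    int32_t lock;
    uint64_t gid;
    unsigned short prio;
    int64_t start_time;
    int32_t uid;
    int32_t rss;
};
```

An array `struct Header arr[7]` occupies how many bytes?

Frame: 0..4  stride  (4B, 4-aligned); 4..8  -- padding (4B); 8..16  layer  (8B, 8-aligned); 16..17  depth  (1B, 1-aligned); 17..20  -- padding (3B); 20..24  height  (4B, 4-aligned); sizeof = 24, alignof = 8
0..24  cpu  (24B, 8-aligned)
24..28  pid  (4B, 4-aligned)
28..80  state  (52B, 4-aligned)
80..84  lock  (4B, 4-aligned)
84..88  -- padding (4B)
88..96  gid  (8B, 8-aligned)
96..98  prio  (2B, 2-aligned)
98..104  -- padding (6B)
104..112  start_time  (8B, 8-aligned)
112..116  uid  (4B, 4-aligned)
116..120  rss  (4B, 4-aligned)
sizeof = 120, alignof = 8
array of 7: 7 × 120 = 840

840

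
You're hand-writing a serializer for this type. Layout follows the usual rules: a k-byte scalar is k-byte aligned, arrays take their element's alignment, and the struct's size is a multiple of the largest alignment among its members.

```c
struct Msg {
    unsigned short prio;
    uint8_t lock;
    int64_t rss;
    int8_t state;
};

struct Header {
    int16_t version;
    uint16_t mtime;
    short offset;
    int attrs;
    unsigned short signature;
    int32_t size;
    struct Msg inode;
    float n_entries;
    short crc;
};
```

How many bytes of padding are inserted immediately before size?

Msg: prio at 0 (size 2, align 2) → ends 2; lock at 2 (size 1, align 1) → ends 3; pad 5 to align 8 for rss; rss at 8 (size 8, align 8) → ends 16; state at 16 (size 1, align 1) → ends 17; tail pad 7 to reach multiple of 8; total 24 bytes, alignment 8
version at 0 (size 2, align 2) → ends 2
mtime at 2 (size 2, align 2) → ends 4
offset at 4 (size 2, align 2) → ends 6
pad 2 to align 4 for attrs
attrs at 8 (size 4, align 4) → ends 12
signature at 12 (size 2, align 2) → ends 14
pad 2 to align 4 for size
size at 16 (size 4, align 4) → ends 20

2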